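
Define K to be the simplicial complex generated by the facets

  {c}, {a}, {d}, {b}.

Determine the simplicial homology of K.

Fix the vertex order a < b < c < d and write every simplex with vertices in increasing order. Then dim K = 0 and the simplices of K are:

  0-simplices (4): a, b, c, d

Hence C_0 ≅ Z^4.

Computing H_k = (kernel of ∂_k) / (image of ∂_{k+1}):

  H_0: rank C_0 − rank ∂_1 = 4 − 0 = 4, and there is no ∂_1, so H_0 = Z^4.

H_0 = Z^4.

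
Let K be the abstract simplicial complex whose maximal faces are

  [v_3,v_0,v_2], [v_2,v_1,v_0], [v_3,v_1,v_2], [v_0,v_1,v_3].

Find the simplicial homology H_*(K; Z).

Take the total order v_0 < v_1 < v_2 < v_3 on the vertex set. Then K (dimension 2) consists of the simplices:

  0-simplices (4): [v_0], [v_1], [v_2], [v_3]
  1-simplices (6): [v_0,v_1], [v_0,v_2], [v_0,v_3], [v_1,v_2], [v_1,v_3], [v_2,v_3]
  2-simplices (4): [v_0,v_1,v_2], [v_0,v_1,v_3], [v_0,v_2,v_3], [v_1,v_2,v_3]

giving chain groups C_0 ≅ Z^4, C_1 ≅ Z^6, C_2 ≅ Z^4.

Boundary ∂_1: C_1 → C_0 sends each edge [p,q] (with p < q) to q − p. For instance
  ∂[v_1,v_2] = [v_2] − [v_1].
The 4×6 boundary matrix has rank 3 and Smith normal form diag(1,1,1).

The boundary map ∂_2: C_2 → C_1 acts by ∂[p,q,r] = [q,r] − [p,r] + [p,q]. For instance
  ∂[v_0,v_1,v_2] = [v_1,v_2] − [v_0,v_2] + [v_0,v_1],
  ∂[v_0,v_2,v_3] = [v_2,v_3] − [v_0,v_3] + [v_0,v_2].
The resulting 6×4 matrix has rank 3, and its Smith normal form has invariant factors (1,1,1).

Now H_k = ker ∂_k / im ∂_{k+1}, so:

  H_0: rank C_0 − rank ∂_1 = 4 − 3 = 1, and the invariant factors of ∂_1 are all 1, so H_0 = Z.
  H_1: rank ker ∂_1 − rank ∂_2 = (6 − 3) − 3 = 0, and the invariant factors of ∂_2 are all 1, so H_1 = 0.
  H_2: rank ker ∂_2 − rank ∂_3 = (4 − 3) − 0 = 1, and there is no ∂_3, so H_2 = Z.

H_0 = Z,  H_1 = 0,  H_2 = Z.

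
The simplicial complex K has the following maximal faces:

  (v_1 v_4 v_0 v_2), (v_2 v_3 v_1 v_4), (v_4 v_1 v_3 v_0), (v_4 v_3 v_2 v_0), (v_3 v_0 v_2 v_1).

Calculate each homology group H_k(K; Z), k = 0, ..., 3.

H_0 = Z,  H_1 = 0,  H_2 = 0,  H_3 = Z.

Take the total order v_0 < v_1 < v_2 < v_3 < v_4 on the vertex set. Then K (dimension 3) consists of the simplices:

  0-simplices (5): [v_0], [v_1], [v_2], [v_3], [v_4]
  1-simplices (10): [v_0,v_1], [v_0,v_2], [v_0,v_3], [v_0,v_4], [v_1,v_2], [v_1,v_3], [v_1,v_4], [v_2,v_3], [v_2,v_4], [v_3,v_4]
  2-simplices (10): [v_0,v_1,v_2], [v_0,v_1,v_3], [v_0,v_1,v_4], [v_0,v_2,v_3], [v_0,v_2,v_4], [v_0,v_3,v_4], [v_1,v_2,v_3], [v_1,v_2,v_4], [v_1,v_3,v_4], [v_2,v_3,v_4]
  3-simplices (5): [v_0,v_1,v_2,v_3], [v_0,v_1,v_2,v_4], [v_0,v_1,v_3,v_4], [v_0,v_2,v_3,v_4], [v_1,v_2,v_3,v_4]

giving chain groups C_0 ≅ Z^5, C_1 ≅ Z^10, C_2 ≅ Z^10, C_3 ≅ Z^5.

∂_1: C_1 → C_0 maps an edge to its endpoints' difference, ∂[p,q] = q − p. For instance
  ∂[v_1,v_4] = [v_4] − [v_1].
The 5×10 boundary matrix has rank 4 and Smith normal form diag(1,1,1,1).

Boundary ∂_2: C_2 → C_1 maps a triangle to the signed sum of its edges. For instance
  ∂[v_0,v_1,v_4] = [v_1,v_4] − [v_0,v_4] + [v_0,v_1],
  ∂[v_1,v_2,v_4] = [v_2,v_4] − [v_1,v_4] + [v_1,v_2].
As a 10×10 matrix over Z this has rank 6, with invariant factors (1,1,1,1,1,1).

∂_3: C_3 → C_2 sends each 3-simplex σ to the alternating sum Σ_i (−1)^i (σ with its i-th vertex removed). For instance
  ∂[v_1,v_2,v_3,v_4] = [v_2,v_3,v_4] − [v_1,v_3,v_4] + [v_1,v_2,v_4] − [v_1,v_2,v_3],
  ∂[v_0,v_1,v_3,v_4] = [v_1,v_3,v_4] − [v_0,v_3,v_4] + [v_0,v_1,v_4] − [v_0,v_1,v_3].
This gives a 10×5 integer matrix of rank 4; reducing to Smith normal form yields diagonal entries (1,1,1,1).

Computing H_k = (kernel of ∂_k) / (image of ∂_{k+1}):

  H_0: rank C_0 − rank ∂_1 = 5 − 4 = 1, and the invariant factors of ∂_1 are all 1, so H_0 = Z.
  H_1: rank ker ∂_1 − rank ∂_2 = (10 − 4) − 6 = 0, and the invariant factors of ∂_2 are all 1, so H_1 = 0.
  H_2: rank ker ∂_2 − rank ∂_3 = (10 − 6) − 4 = 0, and the invariant factors of ∂_3 are all 1, so H_2 = 0.
  H_3: rank ker ∂_3 − rank ∂_4 = (5 − 4) − 0 = 1, and there is no ∂_4, so H_3 = Z.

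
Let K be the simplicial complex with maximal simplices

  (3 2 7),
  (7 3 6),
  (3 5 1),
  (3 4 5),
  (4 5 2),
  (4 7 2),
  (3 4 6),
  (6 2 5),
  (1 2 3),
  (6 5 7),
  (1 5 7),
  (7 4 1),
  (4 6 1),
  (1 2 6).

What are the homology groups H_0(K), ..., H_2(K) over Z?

Fix the vertex order 1 < 2 < 3 < 4 < 5 < 6 < 7 and write every simplex with vertices in increasing order. Then dim K = 2 and the simplices of K are:

  0-simplices (7): [1], [2], [3], [4], [5], [6], [7]
  1-simplices (21): [1,2], [1,3], [1,4], [1,5], [1,6], [1,7], [2,3], [2,4], [2,5], [2,6], [2,7], [3,4], [3,5], [3,6], [3,7], [4,5], [4,6], [4,7], [5,6], [5,7], [6,7]
  2-simplices (14): [1,2,3], [1,2,6], [1,3,5], [1,4,6], [1,4,7], [1,5,7], [2,3,7], [2,4,5], [2,4,7], [2,5,6], [3,4,5], [3,4,6], [3,6,7], [5,6,7]

so the chain groups are C_0 ≅ Z^7, C_1 ≅ Z^21, C_2 ≅ Z^14.

∂_1: C_1 → C_0 is given by ∂[p,q] = [q] − [p]. For instance
  ∂[2,3] = [3] − [2].
As a 7×21 matrix over Z this has rank 6, with invariant factors (1,1,1,1,1,1).

Boundary ∂_2: C_2 → C_1 sends each 2-simplex [p,q,r] to [q,r] − [p,r] + [p,q]. For instance
  ∂[1,4,7] = [4,7] − [1,7] + [1,4],
  ∂[2,3,7] = [3,7] − [2,7] + [2,3].
As a 21×14 matrix over Z this has rank 13, with invariant factors (1,1,1,1,1,1,1,1,1,1,1,1,1).

Reading off H_k = ker ∂_k / im ∂_{k+1}:

  H_0: rank C_0 − rank ∂_1 = 7 − 6 = 1, and the invariant factors of ∂_1 are all 1, so H_0 = Z.
  H_1: rank ker ∂_1 − rank ∂_2 = (21 − 6) − 13 = 2, and the invariant factors of ∂_2 are all 1, so H_1 = Z^2.
  H_2: rank ker ∂_2 − rank ∂_3 = (14 − 13) − 0 = 1, and there is no ∂_3, so H_2 = Z.

As a check, the Euler characteristic is 7 − 21 + 14 = 0, which agrees with 1 − 2 + 1 = 0.
(K is a triangulation of the torus T^2.)

H_0 ≅ Z,  H_1 ≅ Z^2,  H_2 ≅ Z.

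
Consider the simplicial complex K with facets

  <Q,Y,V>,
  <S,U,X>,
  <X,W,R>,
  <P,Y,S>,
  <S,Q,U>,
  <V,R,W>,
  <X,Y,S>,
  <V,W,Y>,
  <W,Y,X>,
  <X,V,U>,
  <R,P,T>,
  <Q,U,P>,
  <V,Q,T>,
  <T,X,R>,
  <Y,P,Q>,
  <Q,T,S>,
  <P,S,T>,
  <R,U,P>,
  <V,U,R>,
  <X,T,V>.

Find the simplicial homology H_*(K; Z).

H_0 = Z,  H_1 = Z ⊕ Z_2,  H_2 = 0.

Order the vertices as P < Q < R < S < T < U < V < W < X < Y. Listing each simplex with vertices in this order, K has dimension 2 with simplices:

  0-simplices (10): P, Q, R, S, T, U, V, W, X, Y
  1-simplices (30): PQ, PR, PS, PT, PU, PY, QS, QT, QU, QV, QY, RT, RU, RV, RW, RX, ST, SU, SX, SY, TV, TX, UV, UX, VW, VX, VY, WX, WY, XY
  2-simplices (20): PQU, PQY, PRT, PRU, PST, PSY, QST, QSU, QTV, QVY, RTX, RUV, RVW, RWX, SUX, SXY, TVX, UVX, VWY, WXY

giving chain groups C_0 ≅ Z^10, C_1 ≅ Z^30, C_2 ≅ Z^20.

∂_1: C_1 → C_0 sends each edge [p,q] (with p < q) to q − p. For instance
  ∂TV = V − T.
The 10×30 boundary matrix has rank 9 and Smith normal form diag(1,1,1,1,1,1,1,1,1).

The boundary map ∂_2: C_2 → C_1 maps a triangle to the signed sum of its edges. For instance
  ∂PRT = RT − PT + PR,
  ∂QST = ST − QT + QS.
The resulting 30×20 matrix has rank 20, and its Smith normal form has invariant factors (1,1,1,1,1,1,1,1,1,1,1,1,1,1,1,1,1,1,1,2).

Now H_k = ker ∂_k / im ∂_{k+1}, so:

  H_0: rank C_0 − rank ∂_1 = 10 − 9 = 1, and the invariant factors of ∂_1 are all 1, so H_0 ≅ Z.
  H_1: rank ker ∂_1 − rank ∂_2 = (30 − 9) − 20 = 1, and ∂_2 has invariant factor 2 > 1, so H_1 ≅ Z ⊕ Z_2.
  H_2: rank ker ∂_2 − rank ∂_3 = (20 − 20) − 0 = 0, and there is no ∂_3, so H_2 ≅ 0.

As a check, the Euler characteristic is 10 − 30 + 20 = 0, which agrees with 1 − 1 + 0 = 0.
(K is a triangulation of the Klein bottle.)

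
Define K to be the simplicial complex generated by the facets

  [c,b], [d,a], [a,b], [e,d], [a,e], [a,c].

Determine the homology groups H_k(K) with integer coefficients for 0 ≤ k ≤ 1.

We work with the vertex ordering a < b < c < d < e. The simplices of K, each written with vertices in increasing order, are:

  0-simplices (5): a, b, c, d, e
  1-simplices (6): ab, ac, ad, ae, bc, de

Hence C_0 ≅ Z^5, C_1 ≅ Z^6.

The boundary map ∂_1: C_1 → C_0 sends each edge [p,q] (with p < q) to q − p. For instance
  ∂ac = c − a.
As a 5×6 matrix over Z this has rank 4, with invariant factors (1,1,1,1).

Reading off H_k = ker ∂_k / im ∂_{k+1}:

  H_0: rank C_0 − rank ∂_1 = 5 − 4 = 1, and the invariant factors of ∂_1 are all 1, so H_0 ≅ Z.
  H_1: rank ker ∂_1 − rank ∂_2 = (6 − 4) − 0 = 2, and there is no ∂_2, so H_1 ≅ Z^2.

H_0 ≅ Z,  H_1 ≅ Z^2.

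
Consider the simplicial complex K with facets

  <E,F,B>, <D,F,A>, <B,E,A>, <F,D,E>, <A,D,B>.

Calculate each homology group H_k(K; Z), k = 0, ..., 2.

We work with the vertex ordering A < B < D < E < F. The simplices of K, each written with vertices in increasing order, are:

  0-simplices (5): A, B, D, E, F
  1-simplices (10): AB, AD, AE, AF, BD, BE, BF, DE, DF, EF
  2-simplices (5): ABD, ABE, ADF, BEF, DEF

giving chain groups C_0 ≅ Z^5, C_1 ≅ Z^10, C_2 ≅ Z^5.

∂_1: C_1 → C_0 sends each edge [p,q] (with p < q) to q − p.
As a 5×10 matrix over Z this has rank 4, with invariant factors (1,1,1,1).

Boundary ∂_2: C_2 → C_1 maps a triangle to the signed sum of its edges. For instance
  ∂ABE = BE − AE + AB,
  ∂DEF = EF − DF + DE.
The 10×5 boundary matrix has rank 5 and Smith normal form diag(1,1,1,1,1).

Now H_k = ker ∂_k / im ∂_{k+1}, so:

  H_0: rank C_0 − rank ∂_1 = 5 − 4 = 1, and the invariant factors of ∂_1 are all 1, so H_0 ≅ Z.
  H_1: rank ker ∂_1 − rank ∂_2 = (10 − 4) − 5 = 1, and the invariant factors of ∂_2 are all 1, so H_1 ≅ Z.
  H_2: rank ker ∂_2 − rank ∂_3 = (5 − 5) − 0 = 0, and there is no ∂_3, so H_2 ≅ 0.

As a check, the Euler characteristic is 5 − 10 + 5 = 0, which agrees with 1 − 1 + 0 = 0.

H_0 = Z,  H_1 = Z,  H_2 = 0.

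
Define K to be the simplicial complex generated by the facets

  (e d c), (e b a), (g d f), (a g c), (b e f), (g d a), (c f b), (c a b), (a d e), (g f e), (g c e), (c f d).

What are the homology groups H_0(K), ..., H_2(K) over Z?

K has 7 vertices, 18 edges, 12 triangles.
rank ∂_0 = 0, rank ∂_1 = 6 ⇒ b_0 = 7 − 0 − 6 = 1; all invariant factors of ∂_1 are 1 so no torsion. So H_0 ≅ Z.
rank ∂_1 = 6, rank ∂_2 = 12 ⇒ b_1 = 18 − 6 − 12 = 0; ∂_2 has invariant factor(s) [2] giving torsion. So H_1 ≅ Z/2Z.
rank ∂_2 = 12, rank ∂_3 = 0 ⇒ b_2 = 12 − 12 − 0 = 0. So H_2 ≅ 0.

H_0 ≅ Z,  H_1 ≅ Z/2Z,  H_2 = 0.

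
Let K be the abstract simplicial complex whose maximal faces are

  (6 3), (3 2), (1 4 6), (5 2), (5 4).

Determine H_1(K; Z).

H_1 ≅ Z.

We work with the vertex ordering 1 < 2 < 3 < 4 < 5 < 6. The simplices of K, each written with vertices in increasing order, are:

  0-simplices (6): [1], [2], [3], [4], [5], [6]
  1-simplices (7): [1,4], [1,6], [2,3], [2,5], [3,6], [4,5], [4,6]
  2-simplices (1): [1,4,6]

Hence C_0 ≅ Z^6, C_1 ≅ Z^7, C_2 ≅ Z^1.

The boundary map ∂_1: C_1 → C_0 is given by ∂[p,q] = [q] − [p].
The 6×7 boundary matrix has rank 5 and Smith normal form diag(1,1,1,1,1).

∂_2: C_2 → C_1 maps a triangle to the signed sum of its edges. For instance
  ∂[1,4,6] = [4,6] − [1,6] + [1,4].
This gives a 7×1 integer matrix of rank 1; reducing to Smith normal form yields diagonal entries (1).

From H_k ≅ ker(∂_k) / im(∂_{k+1}) we obtain:

  H_1: rank ker ∂_1 − rank ∂_2 = (7 − 5) − 1 = 1, and the invariant factors of ∂_2 are all 1, so H_1 = Z.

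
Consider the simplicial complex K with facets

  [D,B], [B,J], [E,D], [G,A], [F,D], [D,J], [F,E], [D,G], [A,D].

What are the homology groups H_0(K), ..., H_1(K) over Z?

H_0 = Z,  H_1 = Z^3.

Take the total order A < B < D < E < F < G < J on the vertex set. Then K (dimension 1) consists of the simplices:

  0-simplices (7): A, B, D, E, F, G, J
  1-simplices (9): AD, AG, BD, BJ, DE, DF, DG, DJ, EF

so the chain groups are C_0 ≅ Z^7, C_1 ≅ Z^9.

Boundary ∂_1: C_1 → C_0 is given by ∂[p,q] = [q] − [p].
This gives a 7×9 integer matrix of rank 6; reducing to Smith normal form yields diagonal entries (1,1,1,1,1,1).

Computing H_k = (kernel of ∂_k) / (image of ∂_{k+1}):

  H_0: rank C_0 − rank ∂_1 = 7 − 6 = 1, and the invariant factors of ∂_1 are all 1, so H_0 ≅ Z.
  H_1: rank ker ∂_1 − rank ∂_2 = (9 − 6) − 0 = 3, and there is no ∂_2, so H_1 ≅ Z^3.

As a check, the Euler characteristic is 7 − 9 = -2, which agrees with 1 − 3 = -2.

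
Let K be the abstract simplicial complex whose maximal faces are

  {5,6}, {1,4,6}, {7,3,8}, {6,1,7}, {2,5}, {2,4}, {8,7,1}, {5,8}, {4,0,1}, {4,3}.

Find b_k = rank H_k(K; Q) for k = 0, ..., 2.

b_0 = 1, b_1 = 3, b_2 = 0.

Take the total order 0 < 1 < 2 < 3 < 4 < 5 < 6 < 7 < 8 on the vertex set. Then K (dimension 2) consists of the simplices:

  0-simplices (9): [0], [1], [2], [3], [4], [5], [6], [7], [8]
  1-simplices (16): [0,1], [0,4], [1,4], [1,6], [1,7], [1,8], [2,4], [2,5], [3,4], [3,7], [3,8], [4,6], [5,6], [5,8], [6,7], [7,8]
  2-simplices (5): [0,1,4], [1,4,6], [1,6,7], [1,7,8], [3,7,8]

so the chain groups are C_0 ≅ Z^9, C_1 ≅ Z^16, C_2 ≅ Z^5.

The boundary map ∂_1: C_1 → C_0 sends each edge [p,q] (with p < q) to q − p. For instance
  ∂[7,8] = [8] − [7].
The resulting 9×16 matrix has rank 8, and its Smith normal form has invariant factors (1,1,1,1,1,1,1,1).

Boundary ∂_2: C_2 → C_1 acts by ∂[p,q,r] = [q,r] − [p,r] + [p,q]. For instance
  ∂[1,6,7] = [6,7] − [1,7] + [1,6],
  ∂[0,1,4] = [1,4] − [0,4] + [0,1].
The 16×5 boundary matrix has rank 5 and Smith normal form diag(1,1,1,1,1).

From H_k ≅ ker(∂_k) / im(∂_{k+1}) we obtain:

  H_0: rank C_0 − rank ∂_1 = 9 − 8 = 1, and the invariant factors of ∂_1 are all 1, so H_0 = Z.
  H_1: rank ker ∂_1 − rank ∂_2 = (16 − 8) − 5 = 3, and the invariant factors of ∂_2 are all 1, so H_1 = Z^3.
  H_2: rank ker ∂_2 − rank ∂_3 = (5 − 5) − 0 = 0, and there is no ∂_3, so H_2 = 0.

Hence the Betti numbers are b_0 = 1, b_1 = 3, b_2 = 0.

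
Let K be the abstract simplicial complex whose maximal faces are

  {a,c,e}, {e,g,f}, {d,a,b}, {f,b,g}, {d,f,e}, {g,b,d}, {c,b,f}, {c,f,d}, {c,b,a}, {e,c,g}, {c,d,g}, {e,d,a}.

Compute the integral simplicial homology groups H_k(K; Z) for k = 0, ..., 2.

H_0 ≅ Z,  H_1 ≅ Z/2,  H_2 = 0.

We work with the vertex ordering a < b < c < d < e < f < g. The simplices of K, each written with vertices in increasing order, are:

  0-simplices (7): a, b, c, d, e, f, g
  1-simplices (18): ab, ac, ad, ae, bc, bd, bf, bg, cd, ce, cf, cg, de, df, dg, ef, eg, fg
  2-simplices (12): abc, abd, ace, ade, bcf, bdg, bfg, cdf, cdg, ceg, def, efg

so the chain groups are C_0 ≅ Z^7, C_1 ≅ Z^18, C_2 ≅ Z^12.

The boundary map ∂_1: C_1 → C_0 is given by ∂[p,q] = [q] − [p]. For instance
  ∂de = e − d.
The resulting 7×18 matrix has rank 6, and its Smith normal form has invariant factors (1,1,1,1,1,1).

∂_2: C_2 → C_1 acts by ∂[p,q,r] = [q,r] − [p,r] + [p,q]. For instance
  ∂efg = fg − eg + ef,
  ∂bdg = dg − bg + bd.
The 18×12 boundary matrix has rank 12 and Smith normal form diag(1,1,1,1,1,1,1,1,1,1,1,2).

Now H_k = ker ∂_k / im ∂_{k+1}, so:

  H_0: rank C_0 − rank ∂_1 = 7 − 6 = 1, and the invariant factors of ∂_1 are all 1, so H_0 = Z.
  H_1: rank ker ∂_1 − rank ∂_2 = (18 − 6) − 12 = 0, and ∂_2 has invariant factor 2 > 1, so H_1 = Z/2.
  H_2: rank ker ∂_2 − rank ∂_3 = (12 − 12) − 0 = 0, and there is no ∂_3, so H_2 = 0.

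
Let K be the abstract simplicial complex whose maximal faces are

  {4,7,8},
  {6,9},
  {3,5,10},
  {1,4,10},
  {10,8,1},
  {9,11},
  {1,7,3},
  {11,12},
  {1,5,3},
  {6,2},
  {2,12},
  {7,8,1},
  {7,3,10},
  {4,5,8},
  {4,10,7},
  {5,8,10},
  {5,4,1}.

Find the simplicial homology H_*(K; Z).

H_0 ≅ Z^2,  H_1 ≅ Z ⊕ Z/2Z,  H_2 = 0.

K has 12 vertices, 23 edges, 12 triangles.
rank ∂_0 = 0, rank ∂_1 = 10 ⇒ b_0 = 12 − 0 − 10 = 2; all invariant factors of ∂_1 are 1 so no torsion. So H_0 = Z^2.
rank ∂_1 = 10, rank ∂_2 = 12 ⇒ b_1 = 23 − 10 − 12 = 1; ∂_2 has invariant factor(s) [2] giving torsion. So H_1 = Z ⊕ Z/2Z.
rank ∂_2 = 12, rank ∂_3 = 0 ⇒ b_2 = 12 − 12 − 0 = 0. So H_2 = 0.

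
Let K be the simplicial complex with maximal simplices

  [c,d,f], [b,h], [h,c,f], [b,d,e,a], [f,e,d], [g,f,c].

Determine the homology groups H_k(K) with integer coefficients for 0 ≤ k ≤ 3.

Fix the vertex order a < b < c < d < e < f < g < h and write every simplex with vertices in increasing order. Then dim K = 3 and the simplices of K are:

  0-simplices (8): a, b, c, d, e, f, g, h
  1-simplices (15): ab, ad, ae, bd, be, bh, cd, cf, cg, ch, de, df, ef, fg, fh
  2-simplices (8): abd, abe, ade, bde, cdf, cfg, cfh, def
  3-simplices (1): abde

giving chain groups C_0 ≅ Z^8, C_1 ≅ Z^15, C_2 ≅ Z^8, C_3 ≅ Z^1.

Boundary ∂_1: C_1 → C_0 is given by ∂[p,q] = [q] − [p]. For instance
  ∂df = f − d.
This gives a 8×15 integer matrix of rank 7; reducing to Smith normal form yields diagonal entries (1,1,1,1,1,1,1).

The boundary map ∂_2: C_2 → C_1 acts by ∂[p,q,r] = [q,r] − [p,r] + [p,q]. For instance
  ∂cfh = fh − ch + cf,
  ∂bde = de − be + bd.
This gives a 15×8 integer matrix of rank 7; reducing to Smith normal form yields diagonal entries (1,1,1,1,1,1,1).

Boundary ∂_3: C_3 → C_2 sends each 3-simplex σ to the alternating sum Σ_i (−1)^i (σ with its i-th vertex removed). For instance
  ∂abde = bde − ade + abe − abd.
The 8×1 boundary matrix has rank 1 and Smith normal form diag(1).

Reading off H_k = ker ∂_k / im ∂_{k+1}:

  H_0: rank C_0 − rank ∂_1 = 8 − 7 = 1, and the invariant factors of ∂_1 are all 1, so H_0 = Z.
  H_1: rank ker ∂_1 − rank ∂_2 = (15 − 7) − 7 = 1, and the invariant factors of ∂_2 are all 1, so H_1 = Z.
  H_2: rank ker ∂_2 − rank ∂_3 = (8 − 7) − 1 = 0, and the invariant factors of ∂_3 are all 1, so H_2 = 0.
  H_3: rank ker ∂_3 − rank ∂_4 = (1 − 1) − 0 = 0, and there is no ∂_4, so H_3 = 0.

H_0 = Z,  H_1 = Z,  H_2 = 0,  H_3 = 0.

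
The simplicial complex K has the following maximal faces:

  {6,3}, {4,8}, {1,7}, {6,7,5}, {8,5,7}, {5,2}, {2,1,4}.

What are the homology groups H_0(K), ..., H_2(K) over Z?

H_0 ≅ Z,  H_1 ≅ Z^2,  H_2 = 0.

K has 8 vertices, 12 edges, 3 triangles.
rank ∂_0 = 0, rank ∂_1 = 7 ⇒ b_0 = 8 − 0 − 7 = 1; all invariant factors of ∂_1 are 1 so no torsion. So H_0 = Z.
rank ∂_1 = 7, rank ∂_2 = 3 ⇒ b_1 = 12 − 7 − 3 = 2; all invariant factors of ∂_2 are 1 so no torsion. So H_1 = Z^2.
rank ∂_2 = 3, rank ∂_3 = 0 ⇒ b_2 = 3 − 3 − 0 = 0. So H_2 = 0.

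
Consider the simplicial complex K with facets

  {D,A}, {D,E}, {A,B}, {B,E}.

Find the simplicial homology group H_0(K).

H_0 = Z.

K has 4 vertices, 4 edges.
rank ∂_0 = 0, rank ∂_1 = 3 ⇒ b_0 = 4 − 0 − 3 = 1; all invariant factors of ∂_1 are 1 so no torsion. So H_0 ≅ Z.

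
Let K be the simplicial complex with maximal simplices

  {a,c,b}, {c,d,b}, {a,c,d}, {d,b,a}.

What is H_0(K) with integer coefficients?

H_0 = Z.

Order the vertices as a < b < c < d. Listing each simplex with vertices in this order, K has dimension 2 with simplices:

  0-simplices (4): a, b, c, d
  1-simplices (6): ab, ac, ad, bc, bd, cd
  2-simplices (4): abc, abd, acd, bcd

giving chain groups C_0 ≅ Z^4, C_1 ≅ Z^6, C_2 ≅ Z^4.

Boundary ∂_1: C_1 → C_0 is given by ∂[p,q] = [q] − [p]. For instance
  ∂ac = c − a.
The resulting 4×6 matrix has rank 3, and its Smith normal form has invariant factors (1,1,1).

The boundary map ∂_2: C_2 → C_1 sends each 2-simplex [p,q,r] to [q,r] − [p,r] + [p,q]. For instance
  ∂abd = bd − ad + ab,
  ∂acd = cd − ad + ac.
The resulting 6×4 matrix has rank 3, and its Smith normal form has invariant factors (1,1,1).

Reading off H_k = ker ∂_k / im ∂_{k+1}:

  H_0: rank C_0 − rank ∂_1 = 4 − 3 = 1, and the invariant factors of ∂_1 are all 1, so H_0 ≅ Z.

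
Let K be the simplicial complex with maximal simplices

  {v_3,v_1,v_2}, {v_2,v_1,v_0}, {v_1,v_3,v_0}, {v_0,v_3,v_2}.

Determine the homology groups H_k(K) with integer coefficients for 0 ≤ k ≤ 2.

Fix the vertex order v_0 < v_1 < v_2 < v_3 and write every simplex with vertices in increasing order. Then dim K = 2 and the simplices of K are:

  0-simplices (4): [v_0], [v_1], [v_2], [v_3]
  1-simplices (6): [v_0,v_1], [v_0,v_2], [v_0,v_3], [v_1,v_2], [v_1,v_3], [v_2,v_3]
  2-simplices (4): [v_0,v_1,v_2], [v_0,v_1,v_3], [v_0,v_2,v_3], [v_1,v_2,v_3]

so the chain groups are C_0 ≅ Z^4, C_1 ≅ Z^6, C_2 ≅ Z^4.

The boundary map ∂_1: C_1 → C_0 maps an edge to its endpoints' difference, ∂[p,q] = q − p. For instance
  ∂[v_2,v_3] = [v_3] − [v_2].
The resulting 4×6 matrix has rank 3, and its Smith normal form has invariant factors (1,1,1).

∂_2: C_2 → C_1 acts by ∂[p,q,r] = [q,r] − [p,r] + [p,q]. For instance
  ∂[v_1,v_2,v_3] = [v_2,v_3] − [v_1,v_3] + [v_1,v_2],
  ∂[v_0,v_1,v_3] = [v_1,v_3] − [v_0,v_3] + [v_0,v_1].
The resulting 6×4 matrix has rank 3, and its Smith normal form has invariant factors (1,1,1).

Now H_k = ker ∂_k / im ∂_{k+1}, so:

  H_0: rank C_0 − rank ∂_1 = 4 − 3 = 1, and the invariant factors of ∂_1 are all 1, so H_0 = Z.
  H_1: rank ker ∂_1 − rank ∂_2 = (6 − 3) − 3 = 0, and the invariant factors of ∂_2 are all 1, so H_1 = 0.
  H_2: rank ker ∂_2 − rank ∂_3 = (4 − 3) − 0 = 1, and there is no ∂_3, so H_2 = Z.

(K is a triangulation of the 2-sphere S^2.)

H_0 = Z,  H_1 = 0,  H_2 = Z.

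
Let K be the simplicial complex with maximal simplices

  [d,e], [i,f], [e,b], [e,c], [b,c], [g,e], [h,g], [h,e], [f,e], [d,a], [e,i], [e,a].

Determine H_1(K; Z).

H_1 ≅ Z^4.

We work with the vertex ordering a < b < c < d < e < f < g < h < i. The simplices of K, each written with vertices in increasing order, are:

  0-simplices (9): a, b, c, d, e, f, g, h, i
  1-simplices (12): ad, ae, bc, be, ce, de, ef, eg, eh, ei, fi, gh

giving chain groups C_0 ≅ Z^9, C_1 ≅ Z^12.

The boundary map ∂_1: C_1 → C_0 sends each edge [p,q] (with p < q) to q − p.
As a 9×12 matrix over Z this has rank 8, with invariant factors (1,1,1,1,1,1,1,1).

Computing H_k = (kernel of ∂_k) / (image of ∂_{k+1}):

  H_1: rank ker ∂_1 − rank ∂_2 = (12 − 8) − 0 = 4, and there is no ∂_2, so H_1 = Z^4.

(K is a triangulation of a wedge of 4 circles.)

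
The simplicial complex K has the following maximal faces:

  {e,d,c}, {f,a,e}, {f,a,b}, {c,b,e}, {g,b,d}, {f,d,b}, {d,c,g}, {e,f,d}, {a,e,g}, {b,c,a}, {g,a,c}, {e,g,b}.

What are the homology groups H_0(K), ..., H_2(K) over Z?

K has 7 vertices, 18 edges, 12 triangles.
rank ∂_0 = 0, rank ∂_1 = 6 ⇒ b_0 = 7 − 0 − 6 = 1; all invariant factors of ∂_1 are 1 so no torsion. So H_0 = Z.
rank ∂_1 = 6, rank ∂_2 = 12 ⇒ b_1 = 18 − 6 − 12 = 0; ∂_2 has invariant factor(s) [2] giving torsion. So H_1 = Z/2Z.
rank ∂_2 = 12, rank ∂_3 = 0 ⇒ b_2 = 12 − 12 − 0 = 0. So H_2 = 0.

H_0 ≅ Z,  H_1 ≅ Z/2Z,  H_2 = 0.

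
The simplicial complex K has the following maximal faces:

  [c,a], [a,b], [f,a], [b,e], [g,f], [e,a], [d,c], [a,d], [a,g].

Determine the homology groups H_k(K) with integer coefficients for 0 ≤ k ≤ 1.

Fix the vertex order a < b < c < d < e < f < g and write every simplex with vertices in increasing order. Then dim K = 1 and the simplices of K are:

  0-simplices (7): a, b, c, d, e, f, g
  1-simplices (9): ab, ac, ad, ae, af, ag, be, cd, fg

giving chain groups C_0 ≅ Z^7, C_1 ≅ Z^9.

The boundary map ∂_1: C_1 → C_0 sends each edge [p,q] (with p < q) to q − p.
The resulting 7×9 matrix has rank 6, and its Smith normal form has invariant factors (1,1,1,1,1,1).

Reading off H_k = ker ∂_k / im ∂_{k+1}:

  H_0: rank C_0 − rank ∂_1 = 7 − 6 = 1, and the invariant factors of ∂_1 are all 1, so H_0 = Z.
  H_1: rank ker ∂_1 − rank ∂_2 = (9 − 6) − 0 = 3, and there is no ∂_2, so H_1 = Z^3.

As a check, the Euler characteristic is 7 − 9 = -2, which agrees with 1 − 3 = -2.

H_0 = Z,  H_1 = Z^3.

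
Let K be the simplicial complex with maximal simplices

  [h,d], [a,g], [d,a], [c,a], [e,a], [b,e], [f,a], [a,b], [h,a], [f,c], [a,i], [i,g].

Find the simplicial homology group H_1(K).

Fix the vertex order a < b < c < d < e < f < g < h < i and write every simplex with vertices in increasing order. Then dim K = 1 and the simplices of K are:

  0-simplices (9): a, b, c, d, e, f, g, h, i
  1-simplices (12): ab, ac, ad, ae, af, ag, ah, ai, be, cf, dh, gi

giving chain groups C_0 ≅ Z^9, C_1 ≅ Z^12.

Boundary ∂_1: C_1 → C_0 maps an edge to its endpoints' difference, ∂[p,q] = q − p. For instance
  ∂ae = e − a.
As a 9×12 matrix over Z this has rank 8, with invariant factors (1,1,1,1,1,1,1,1).

Now H_k = ker ∂_k / im ∂_{k+1}, so:

  H_1: rank ker ∂_1 − rank ∂_2 = (12 − 8) − 0 = 4, and there is no ∂_2, so H_1 = Z^4.

H_1 ≅ Z^4.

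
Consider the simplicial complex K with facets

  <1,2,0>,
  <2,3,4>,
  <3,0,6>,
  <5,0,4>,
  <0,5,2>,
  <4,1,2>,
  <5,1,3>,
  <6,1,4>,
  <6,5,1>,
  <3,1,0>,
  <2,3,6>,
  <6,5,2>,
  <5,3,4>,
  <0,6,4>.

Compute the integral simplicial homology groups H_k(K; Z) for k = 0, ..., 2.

Order the vertices as 0 < 1 < 2 < 3 < 4 < 5 < 6. Listing each simplex with vertices in this order, K has dimension 2 with simplices:

  0-simplices (7): [0], [1], [2], [3], [4], [5], [6]
  1-simplices (21): [0,1], [0,2], [0,3], [0,4], [0,5], [0,6], [1,2], [1,3], [1,4], [1,5], [1,6], [2,3], [2,4], [2,5], [2,6], [3,4], [3,5], [3,6], [4,5], [4,6], [5,6]
  2-simplices (14): [0,1,2], [0,1,3], [0,2,5], [0,3,6], [0,4,5], [0,4,6], [1,2,4], [1,3,5], [1,4,6], [1,5,6], [2,3,4], [2,3,6], [2,5,6], [3,4,5]

giving chain groups C_0 ≅ Z^7, C_1 ≅ Z^21, C_2 ≅ Z^14.

∂_1: C_1 → C_0 maps an edge to its endpoints' difference, ∂[p,q] = q − p. For instance
  ∂[1,6] = [6] − [1].
This gives a 7×21 integer matrix of rank 6; reducing to Smith normal form yields diagonal entries (1,1,1,1,1,1).

∂_2: C_2 → C_1 maps a triangle to the signed sum of its edges. For instance
  ∂[0,3,6] = [3,6] − [0,6] + [0,3],
  ∂[0,1,3] = [1,3] − [0,3] + [0,1].
As a 21×14 matrix over Z this has rank 13, with invariant factors (1,1,1,1,1,1,1,1,1,1,1,1,1).

Computing H_k = (kernel of ∂_k) / (image of ∂_{k+1}):

  H_0: rank C_0 − rank ∂_1 = 7 − 6 = 1, and the invariant factors of ∂_1 are all 1, so H_0 = Z.
  H_1: rank ker ∂_1 − rank ∂_2 = (21 − 6) − 13 = 2, and the invariant factors of ∂_2 are all 1, so H_1 = Z^2.
  H_2: rank ker ∂_2 − rank ∂_3 = (14 − 13) − 0 = 1, and there is no ∂_3, so H_2 = Z.

H_0 = Z,  H_1 = Z^2,  H_2 = Z.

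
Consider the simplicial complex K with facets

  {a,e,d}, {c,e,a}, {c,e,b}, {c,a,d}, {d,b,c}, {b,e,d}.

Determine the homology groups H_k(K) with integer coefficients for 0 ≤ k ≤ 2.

H_0 = Z,  H_1 = 0,  H_2 = Z.

Order the vertices as a < b < c < d < e. Listing each simplex with vertices in this order, K has dimension 2 with simplices:

  0-simplices (5): a, b, c, d, e
  1-simplices (9): ac, ad, ae, bc, bd, be, cd, ce, de
  2-simplices (6): acd, ace, ade, bcd, bce, bde

giving chain groups C_0 ≅ Z^5, C_1 ≅ Z^9, C_2 ≅ Z^6.

The boundary map ∂_1: C_1 → C_0 is given by ∂[p,q] = [q] − [p]. For instance
  ∂bd = d − b.
As a 5×9 matrix over Z this has rank 4, with invariant factors (1,1,1,1).

∂_2: C_2 → C_1 maps a triangle to the signed sum of its edges. For instance
  ∂ace = ce − ae + ac,
  ∂ade = de − ae + ad.
As a 9×6 matrix over Z this has rank 5, with invariant factors (1,1,1,1,1).

Now H_k = ker ∂_k / im ∂_{k+1}, so:

  H_0: rank C_0 − rank ∂_1 = 5 − 4 = 1, and the invariant factors of ∂_1 are all 1, so H_0 ≅ Z.
  H_1: rank ker ∂_1 − rank ∂_2 = (9 − 4) − 5 = 0, and the invariant factors of ∂_2 are all 1, so H_1 ≅ 0.
  H_2: rank ker ∂_2 − rank ∂_3 = (6 − 5) − 0 = 1, and there is no ∂_3, so H_2 ≅ Z.

(K is a triangulation of the 2-sphere S^2.)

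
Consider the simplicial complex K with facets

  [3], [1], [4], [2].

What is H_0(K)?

We work with the vertex ordering 1 < 2 < 3 < 4. The simplices of K, each written with vertices in increasing order, are:

  0-simplices (4): [1], [2], [3], [4]

Hence C_0 ≅ Z^4.

Computing H_k = (kernel of ∂_k) / (image of ∂_{k+1}):

  H_0: rank C_0 − rank ∂_1 = 4 − 0 = 4, and there is no ∂_1, so H_0 = Z^4.

H_0 = Z^4.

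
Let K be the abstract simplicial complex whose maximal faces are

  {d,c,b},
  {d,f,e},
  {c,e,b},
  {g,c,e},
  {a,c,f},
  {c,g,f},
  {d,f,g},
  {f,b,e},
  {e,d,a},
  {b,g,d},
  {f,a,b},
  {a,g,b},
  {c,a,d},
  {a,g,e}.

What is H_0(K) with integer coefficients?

K has 7 vertices, 21 edges, 14 triangles.
rank ∂_0 = 0, rank ∂_1 = 6 ⇒ b_0 = 7 − 0 − 6 = 1; all invariant factors of ∂_1 are 1 so no torsion. So H_0 ≅ Z.

H_0 ≅ Z.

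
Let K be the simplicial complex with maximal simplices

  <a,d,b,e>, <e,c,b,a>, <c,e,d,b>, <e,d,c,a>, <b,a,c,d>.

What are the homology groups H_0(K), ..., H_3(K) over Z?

Order the vertices as a < b < c < d < e. Listing each simplex with vertices in this order, K has dimension 3 with simplices:

  0-simplices (5): a, b, c, d, e
  1-simplices (10): ab, ac, ad, ae, bc, bd, be, cd, ce, de
  2-simplices (10): abc, abd, abe, acd, ace, ade, bcd, bce, bde, cde
  3-simplices (5): abcd, abce, abde, acde, bcde

so the chain groups are C_0 ≅ Z^5, C_1 ≅ Z^10, C_2 ≅ Z^10, C_3 ≅ Z^5.

Boundary ∂_1: C_1 → C_0 sends each edge [p,q] (with p < q) to q − p.
The 5×10 boundary matrix has rank 4 and Smith normal form diag(1,1,1,1).

The boundary map ∂_2: C_2 → C_1 acts by ∂[p,q,r] = [q,r] − [p,r] + [p,q]. For instance
  ∂abe = be − ae + ab,
  ∂bce = ce − be + bc.
As a 10×10 matrix over Z this has rank 6, with invariant factors (1,1,1,1,1,1).

∂_3: C_3 → C_2 sends each 3-simplex σ to the alternating sum Σ_i (−1)^i (σ with its i-th vertex removed). For instance
  ∂abde = bde − ade + abe − abd,
  ∂bcde = cde − bde + bce − bcd.
The resulting 10×5 matrix has rank 4, and its Smith normal form has invariant factors (1,1,1,1).

Reading off H_k = ker ∂_k / im ∂_{k+1}:

  H_0: rank C_0 − rank ∂_1 = 5 − 4 = 1, and the invariant factors of ∂_1 are all 1, so H_0 ≅ Z.
  H_1: rank ker ∂_1 − rank ∂_2 = (10 − 4) − 6 = 0, and the invariant factors of ∂_2 are all 1, so H_1 ≅ 0.
  H_2: rank ker ∂_2 − rank ∂_3 = (10 − 6) − 4 = 0, and the invariant factors of ∂_3 are all 1, so H_2 ≅ 0.
  H_3: rank ker ∂_3 − rank ∂_4 = (5 − 4) − 0 = 1, and there is no ∂_4, so H_3 ≅ Z.

(K is a triangulation of the 3-sphere S^3.)

H_0 = Z,  H_1 = 0,  H_2 = 0,  H_3 = Z.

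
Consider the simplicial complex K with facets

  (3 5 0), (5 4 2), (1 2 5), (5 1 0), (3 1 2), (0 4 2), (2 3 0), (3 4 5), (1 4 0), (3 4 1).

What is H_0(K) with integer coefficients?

H_0 = Z.

We work with the vertex ordering 0 < 1 < 2 < 3 < 4 < 5. The simplices of K, each written with vertices in increasing order, are:

  0-simplices (6): [0], [1], [2], [3], [4], [5]
  1-simplices (15): [0,1], [0,2], [0,3], [0,4], [0,5], [1,2], [1,3], [1,4], [1,5], [2,3], [2,4], [2,5], [3,4], [3,5], [4,5]
  2-simplices (10): [0,1,4], [0,1,5], [0,2,3], [0,2,4], [0,3,5], [1,2,3], [1,2,5], [1,3,4], [2,4,5], [3,4,5]

giving chain groups C_0 ≅ Z^6, C_1 ≅ Z^15, C_2 ≅ Z^10.

Boundary ∂_1: C_1 → C_0 maps an edge to its endpoints' difference, ∂[p,q] = q − p. For instance
  ∂[3,4] = [4] − [3].
This gives a 6×15 integer matrix of rank 5; reducing to Smith normal form yields diagonal entries (1,1,1,1,1).

The boundary map ∂_2: C_2 → C_1 maps a triangle to the signed sum of its edges. For instance
  ∂[0,1,5] = [1,5] − [0,5] + [0,1],
  ∂[0,1,4] = [1,4] − [0,4] + [0,1].
As a 15×10 matrix over Z this has rank 10, with invariant factors (1,1,1,1,1,1,1,1,1,2).

Now H_k = ker ∂_k / im ∂_{k+1}, so:

  H_0: rank C_0 − rank ∂_1 = 6 − 5 = 1, and the invariant factors of ∂_1 are all 1, so H_0 ≅ Z.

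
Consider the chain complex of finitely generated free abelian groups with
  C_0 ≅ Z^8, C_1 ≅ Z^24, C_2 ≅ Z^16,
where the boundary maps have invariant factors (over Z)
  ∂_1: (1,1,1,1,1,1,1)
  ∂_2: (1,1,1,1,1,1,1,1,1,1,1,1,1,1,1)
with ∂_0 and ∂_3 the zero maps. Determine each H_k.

H_0 ≅ Z,  H_1 ≅ Z^2,  H_2 ≅ Z.

H_0: b_0 = 8 − 0 − 7 = 1; torsion from ∂_1 factors > 1: none. So H_0 ≅ Z.
H_1: b_1 = 24 − 7 − 15 = 2; torsion from ∂_2 factors > 1: none. So H_1 ≅ Z^2.
H_2: b_2 = 16 − 15 − 0 = 1; torsion from ∂_3 factors > 1: none. So H_2 ≅ Z.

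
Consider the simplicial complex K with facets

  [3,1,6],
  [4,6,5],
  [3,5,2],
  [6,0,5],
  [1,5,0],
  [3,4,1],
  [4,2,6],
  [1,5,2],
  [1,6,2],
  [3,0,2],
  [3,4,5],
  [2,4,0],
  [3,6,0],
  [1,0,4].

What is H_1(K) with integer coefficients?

Fix the vertex order 0 < 1 < 2 < 3 < 4 < 5 < 6 and write every simplex with vertices in increasing order. Then dim K = 2 and the simplices of K are:

  0-simplices (7): [0], [1], [2], [3], [4], [5], [6]
  1-simplices (21): [0,1], [0,2], [0,3], [0,4], [0,5], [0,6], [1,2], [1,3], [1,4], [1,5], [1,6], [2,3], [2,4], [2,5], [2,6], [3,4], [3,5], [3,6], [4,5], [4,6], [5,6]
  2-simplices (14): [0,1,4], [0,1,5], [0,2,3], [0,2,4], [0,3,6], [0,5,6], [1,2,5], [1,2,6], [1,3,4], [1,3,6], [2,3,5], [2,4,6], [3,4,5], [4,5,6]

so the chain groups are C_0 ≅ Z^7, C_1 ≅ Z^21, C_2 ≅ Z^14.

The boundary map ∂_1: C_1 → C_0 maps an edge to its endpoints' difference, ∂[p,q] = q − p. For instance
  ∂[0,5] = [5] − [0].
The resulting 7×21 matrix has rank 6, and its Smith normal form has invariant factors (1,1,1,1,1,1).

∂_2: C_2 → C_1 maps a triangle to the signed sum of its edges. For instance
  ∂[3,4,5] = [4,5] − [3,5] + [3,4],
  ∂[0,1,4] = [1,4] − [0,4] + [0,1].
This gives a 21×14 integer matrix of rank 13; reducing to Smith normal form yields diagonal entries (1,1,1,1,1,1,1,1,1,1,1,1,1).

Computing H_k = (kernel of ∂_k) / (image of ∂_{k+1}):

  H_1: rank ker ∂_1 − rank ∂_2 = (21 − 6) − 13 = 2, and the invariant factors of ∂_2 are all 1, so H_1 = Z^2.

H_1 = Z^2.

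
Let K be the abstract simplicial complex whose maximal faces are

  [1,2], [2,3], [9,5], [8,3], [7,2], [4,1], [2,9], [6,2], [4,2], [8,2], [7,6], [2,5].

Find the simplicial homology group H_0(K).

H_0 = Z.

K has 9 vertices, 12 edges.
rank ∂_0 = 0, rank ∂_1 = 8 ⇒ b_0 = 9 − 0 − 8 = 1; all invariant factors of ∂_1 are 1 so no torsion. So H_0 = Z.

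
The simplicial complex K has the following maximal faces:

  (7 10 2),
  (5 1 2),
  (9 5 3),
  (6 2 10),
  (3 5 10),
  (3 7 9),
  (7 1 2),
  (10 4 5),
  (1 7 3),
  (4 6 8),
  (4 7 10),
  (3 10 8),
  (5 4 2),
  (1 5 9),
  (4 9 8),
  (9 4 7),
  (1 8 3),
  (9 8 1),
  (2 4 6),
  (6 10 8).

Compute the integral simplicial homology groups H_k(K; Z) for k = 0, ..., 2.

H_0 = Z,  H_1 = Z ⊕ Z_2,  H_2 = 0.

We work with the vertex ordering 1 < 2 < 3 < 4 < 5 < 6 < 7 < 8 < 9 < 10. The simplices of K, each written with vertices in increasing order, are:

  0-simplices (10): [1], [2], [3], [4], [5], [6], [7], [8], [9], [10]
  1-simplices (30): (30 of them)
  2-simplices (20): (20 of them)

giving chain groups C_0 ≅ Z^10, C_1 ≅ Z^30, C_2 ≅ Z^20.

The boundary map ∂_1: C_1 → C_0 is given by ∂[p,q] = [q] − [p].
The 10×30 boundary matrix has rank 9 and Smith normal form diag(1,1,1,1,1,1,1,1,1).

Boundary ∂_2: C_2 → C_1 maps a triangle to the signed sum of its edges. For instance
  ∂[1,2,5] = [2,5] − [1,5] + [1,2],
  ∂[3,7,9] = [7,9] − [3,9] + [3,7].
As a 30×20 matrix over Z this has rank 20, with invariant factors (1,1,1,1,1,1,1,1,1,1,1,1,1,1,1,1,1,1,1,2).

From H_k ≅ ker(∂_k) / im(∂_{k+1}) we obtain:

  H_0: rank C_0 − rank ∂_1 = 10 − 9 = 1, and the invariant factors of ∂_1 are all 1, so H_0 = Z.
  H_1: rank ker ∂_1 − rank ∂_2 = (30 − 9) − 20 = 1, and ∂_2 has invariant factor 2 > 1, so H_1 = Z ⊕ Z_2.
  H_2: rank ker ∂_2 − rank ∂_3 = (20 − 20) − 0 = 0, and there is no ∂_3, so H_2 = 0.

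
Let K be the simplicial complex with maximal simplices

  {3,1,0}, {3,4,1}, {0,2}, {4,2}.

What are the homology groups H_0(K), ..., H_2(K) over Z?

Fix the vertex order 0 < 1 < 2 < 3 < 4 and write every simplex with vertices in increasing order. Then dim K = 2 and the simplices of K are:

  0-simplices (5): [0], [1], [2], [3], [4]
  1-simplices (7): [0,1], [0,2], [0,3], [1,3], [1,4], [2,4], [3,4]
  2-simplices (2): [0,1,3], [1,3,4]

so the chain groups are C_0 ≅ Z^5, C_1 ≅ Z^7, C_2 ≅ Z^2.

The boundary map ∂_1: C_1 → C_0 maps an edge to its endpoints' difference, ∂[p,q] = q − p. For instance
  ∂[0,3] = [3] − [0].
As a 5×7 matrix over Z this has rank 4, with invariant factors (1,1,1,1).

The boundary map ∂_2: C_2 → C_1 acts by ∂[p,q,r] = [q,r] − [p,r] + [p,q]. For instance
  ∂[0,1,3] = [1,3] − [0,3] + [0,1],
  ∂[1,3,4] = [3,4] − [1,4] + [1,3].
As a 7×2 matrix over Z this has rank 2, with invariant factors (1,1).

Computing H_k = (kernel of ∂_k) / (image of ∂_{k+1}):

  H_0: rank C_0 − rank ∂_1 = 5 − 4 = 1, and the invariant factors of ∂_1 are all 1, so H_0 ≅ Z.
  H_1: rank ker ∂_1 − rank ∂_2 = (7 − 4) − 2 = 1, and the invariant factors of ∂_2 are all 1, so H_1 ≅ Z.
  H_2: rank ker ∂_2 − rank ∂_3 = (2 − 2) − 0 = 0, and there is no ∂_3, so H_2 ≅ 0.

As a check, the Euler characteristic is 5 − 7 + 2 = 0, which agrees with 1 − 1 + 0 = 0.

H_0 = Z,  H_1 = Z,  H_2 = 0.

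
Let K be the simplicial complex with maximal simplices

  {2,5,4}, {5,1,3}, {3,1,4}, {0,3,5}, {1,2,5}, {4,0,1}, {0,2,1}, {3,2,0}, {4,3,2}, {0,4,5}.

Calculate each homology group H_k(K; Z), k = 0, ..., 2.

H_0 = Z,  H_1 = Z/2,  H_2 = 0.

Fix the vertex order 0 < 1 < 2 < 3 < 4 < 5 and write every simplex with vertices in increasing order. Then dim K = 2 and the simplices of K are:

  0-simplices (6): [0], [1], [2], [3], [4], [5]
  1-simplices (15): [0,1], [0,2], [0,3], [0,4], [0,5], [1,2], [1,3], [1,4], [1,5], [2,3], [2,4], [2,5], [3,4], [3,5], [4,5]
  2-simplices (10): [0,1,2], [0,1,4], [0,2,3], [0,3,5], [0,4,5], [1,2,5], [1,3,4], [1,3,5], [2,3,4], [2,4,5]

giving chain groups C_0 ≅ Z^6, C_1 ≅ Z^15, C_2 ≅ Z^10.

Boundary ∂_1: C_1 → C_0 is given by ∂[p,q] = [q] − [p].
As a 6×15 matrix over Z this has rank 5, with invariant factors (1,1,1,1,1).

∂_2: C_2 → C_1 maps a triangle to the signed sum of its edges. For instance
  ∂[0,3,5] = [3,5] − [0,5] + [0,3],
  ∂[1,3,4] = [3,4] − [1,4] + [1,3].
The resulting 15×10 matrix has rank 10, and its Smith normal form has invariant factors (1,1,1,1,1,1,1,1,1,2).

Computing H_k = (kernel of ∂_k) / (image of ∂_{k+1}):

  H_0: rank C_0 − rank ∂_1 = 6 − 5 = 1, and the invariant factors of ∂_1 are all 1, so H_0 ≅ Z.
  H_1: rank ker ∂_1 − rank ∂_2 = (15 − 5) − 10 = 0, and ∂_2 has invariant factor 2 > 1, so H_1 ≅ Z/2.
  H_2: rank ker ∂_2 − rank ∂_3 = (10 − 10) − 0 = 0, and there is no ∂_3, so H_2 ≅ 0.

As a check, the Euler characteristic is 6 − 15 + 10 = 1, which agrees with 1 − 0 + 0 = 1.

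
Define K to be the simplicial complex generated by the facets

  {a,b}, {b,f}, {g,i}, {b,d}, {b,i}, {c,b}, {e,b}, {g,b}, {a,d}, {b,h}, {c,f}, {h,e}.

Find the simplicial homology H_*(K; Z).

We work with the vertex ordering a < b < c < d < e < f < g < h < i. The simplices of K, each written with vertices in increasing order, are:

  0-simplices (9): a, b, c, d, e, f, g, h, i
  1-simplices (12): ab, ad, bc, bd, be, bf, bg, bh, bi, cf, eh, gi

Hence C_0 ≅ Z^9, C_1 ≅ Z^12.

∂_1: C_1 → C_0 sends each edge [p,q] (with p < q) to q − p. For instance
  ∂bf = f − b.
The 9×12 boundary matrix has rank 8 and Smith normal form diag(1,1,1,1,1,1,1,1).

From H_k ≅ ker(∂_k) / im(∂_{k+1}) we obtain:

  H_0: rank C_0 − rank ∂_1 = 9 − 8 = 1, and the invariant factors of ∂_1 are all 1, so H_0 ≅ Z.
  H_1: rank ker ∂_1 − rank ∂_2 = (12 − 8) − 0 = 4, and there is no ∂_2, so H_1 ≅ Z^4.

As a check, the Euler characteristic is 9 − 12 = -3, which agrees with 1 − 4 = -3.

H_0 = Z,  H_1 = Z^4.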